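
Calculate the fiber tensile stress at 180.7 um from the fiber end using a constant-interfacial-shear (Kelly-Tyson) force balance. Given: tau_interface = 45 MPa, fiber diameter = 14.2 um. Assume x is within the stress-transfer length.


Force balance: sigma_f * (pi*d^2/4) = tau * (pi*d) * x  ->  sigma_f = 4 * tau * x / d
sigma_f = 4 * 45 * 180.7 / 14.2 = 2290.6 MPa

2290.6 MPa


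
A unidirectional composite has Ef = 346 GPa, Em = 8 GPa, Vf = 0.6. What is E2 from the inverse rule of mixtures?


1/E2 = Vf/Ef + (1-Vf)/Em = 0.6/346 + 0.4/8
E2 = 19.33 GPa

19.33 GPa


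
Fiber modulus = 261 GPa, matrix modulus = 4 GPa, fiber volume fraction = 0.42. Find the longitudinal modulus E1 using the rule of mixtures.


E1 = Ef*Vf + Em*(1-Vf) = 261*0.42 + 4*0.58 = 111.94 GPa

111.94 GPa


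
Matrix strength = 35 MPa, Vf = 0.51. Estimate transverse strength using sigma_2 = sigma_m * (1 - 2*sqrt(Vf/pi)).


factor = 1 - 2*sqrt(0.51/pi) = 0.1942
sigma_2 = 35 * 0.1942 = 6.8 MPa

6.8 MPa


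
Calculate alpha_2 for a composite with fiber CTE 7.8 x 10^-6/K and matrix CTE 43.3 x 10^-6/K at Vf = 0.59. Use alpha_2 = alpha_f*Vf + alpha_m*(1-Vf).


alpha_2 = alpha_f*Vf + alpha_m*(1-Vf) = 7.8*0.59 + 43.3*0.41 = 22.4 x 10^-6/K

22.4 x 10^-6/K


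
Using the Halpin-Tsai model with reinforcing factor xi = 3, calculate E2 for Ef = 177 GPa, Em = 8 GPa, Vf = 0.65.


eta = (Ef/Em - 1)/(Ef/Em + xi) = (22.125 - 1)/(22.125 + 3) = 0.8408
E2 = Em*(1+xi*eta*Vf)/(1-eta*Vf) = 46.57 GPa

46.57 GPa


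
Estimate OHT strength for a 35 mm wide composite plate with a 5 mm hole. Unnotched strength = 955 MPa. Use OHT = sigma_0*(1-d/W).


OHT = sigma_0*(1-d/W) = 955*(1-5/35) = 818.6 MPa

818.6 MPa


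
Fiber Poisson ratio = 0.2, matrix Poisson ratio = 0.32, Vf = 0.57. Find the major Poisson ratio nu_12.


nu_12 = nu_f*Vf + nu_m*(1-Vf) = 0.2*0.57 + 0.32*0.43 = 0.2516

0.2516


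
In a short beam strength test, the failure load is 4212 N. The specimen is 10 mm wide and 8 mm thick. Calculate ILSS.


ILSS = 3F/(4bh) = 3*4212/(4*10*8) = 39.49 MPa

39.49 MPa


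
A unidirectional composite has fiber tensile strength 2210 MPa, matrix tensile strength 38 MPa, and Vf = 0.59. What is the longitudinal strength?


sigma_1 = sigma_f*Vf + sigma_m*(1-Vf) = 2210*0.59 + 38*0.41 = 1319.5 MPa

1319.5 MPa


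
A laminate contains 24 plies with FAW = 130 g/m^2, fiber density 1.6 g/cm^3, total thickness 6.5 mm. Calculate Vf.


Vf = n * FAW / (rho_f * h * 1000) = 24 * 130 / (1.6 * 6.5 * 1000) = 0.3

0.3


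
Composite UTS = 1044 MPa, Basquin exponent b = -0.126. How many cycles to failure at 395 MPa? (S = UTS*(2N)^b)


N = 0.5 * (S/UTS)^(1/b) = 0.5 * (395/1044)^(1/-0.126) = 1119.4302 cycles

1119.4302 cycles


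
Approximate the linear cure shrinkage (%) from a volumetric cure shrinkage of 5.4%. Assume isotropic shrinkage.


Linear shrinkage ≈ vol_shrink/3 = 5.4/3 = 1.8%

1.8%


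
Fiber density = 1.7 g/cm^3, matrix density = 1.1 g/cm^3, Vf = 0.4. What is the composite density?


rho_c = rho_f*Vf + rho_m*(1-Vf) = 1.7*0.4 + 1.1*0.6 = 1.34 g/cm^3

1.34 g/cm^3


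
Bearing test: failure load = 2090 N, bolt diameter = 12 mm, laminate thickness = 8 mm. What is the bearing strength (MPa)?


sigma_br = F/(d*h) = 2090/(12*8) = 21.8 MPa

21.8 MPa


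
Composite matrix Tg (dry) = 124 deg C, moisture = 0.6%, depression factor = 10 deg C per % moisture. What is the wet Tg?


Tg_wet = Tg_dry - k*moisture = 124 - 10*0.6 = 118.0 deg C

118.0 deg C


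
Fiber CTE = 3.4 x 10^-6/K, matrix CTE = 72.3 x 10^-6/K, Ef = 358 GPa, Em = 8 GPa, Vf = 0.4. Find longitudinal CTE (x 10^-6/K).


E1 = Ef*Vf + Em*(1-Vf) = 148.0
alpha_1 = (alpha_f*Ef*Vf + alpha_m*Em*(1-Vf))/E1 = 5.63 x 10^-6/K

5.63 x 10^-6/K


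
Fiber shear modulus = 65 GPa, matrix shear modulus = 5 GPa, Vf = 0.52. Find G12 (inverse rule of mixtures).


1/G12 = Vf/Gf + (1-Vf)/Gm = 0.52/65 + 0.48/5
G12 = 9.62 GPa

9.62 GPa


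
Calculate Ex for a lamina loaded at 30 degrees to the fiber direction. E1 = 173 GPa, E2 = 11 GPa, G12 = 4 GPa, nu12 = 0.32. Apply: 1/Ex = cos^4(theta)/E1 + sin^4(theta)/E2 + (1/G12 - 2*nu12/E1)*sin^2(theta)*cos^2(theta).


cos^4(30) = 0.5625, sin^4(30) = 0.0625, sin^2(30)*cos^2(30) = 0.1875
1/G12 - 2*nu12/E1 = 1/4 - 2*0.32/173 = 0.246301 GPa^-1
1/Ex = 0.5625/173 + 0.0625/11 + 0.246301*0.1875 = 0.0551146 GPa^-1
Ex = 18.14 GPa

18.14 GPa


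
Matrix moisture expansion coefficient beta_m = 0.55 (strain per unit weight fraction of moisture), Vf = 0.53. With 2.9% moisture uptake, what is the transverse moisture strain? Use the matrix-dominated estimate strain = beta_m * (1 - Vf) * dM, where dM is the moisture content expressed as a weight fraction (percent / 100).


dM = 2.9/100 = 0.029
strain = beta_m * (1-Vf) * dM = 0.55 * 0.47 * 0.029 = 0.0074965

0.0074965


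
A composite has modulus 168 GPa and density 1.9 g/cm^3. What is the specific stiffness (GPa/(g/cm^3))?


Specific stiffness = E/rho = 168/1.9 = 88.4 GPa/(g/cm^3)

88.4 GPa/(g/cm^3)


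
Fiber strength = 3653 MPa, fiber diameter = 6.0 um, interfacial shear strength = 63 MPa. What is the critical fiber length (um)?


Lc = sigma_f * d / (2 * tau_i) = 3653 * 6.0 / (2 * 63) = 174.0 um

174.0 um


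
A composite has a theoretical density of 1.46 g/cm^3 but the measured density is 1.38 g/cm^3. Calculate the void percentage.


Void% = (rho_theo - rho_actual)/rho_theo * 100 = (1.46 - 1.38)/1.46 * 100 = 5.48%

5.48%


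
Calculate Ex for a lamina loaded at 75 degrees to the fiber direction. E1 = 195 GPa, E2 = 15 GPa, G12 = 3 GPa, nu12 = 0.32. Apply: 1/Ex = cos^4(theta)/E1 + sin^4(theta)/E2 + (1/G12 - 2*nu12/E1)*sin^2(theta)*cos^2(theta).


cos^4(75) = 0.004487, sin^4(75) = 0.870513, sin^2(75)*cos^2(75) = 0.0625
1/G12 - 2*nu12/E1 = 1/3 - 2*0.32/195 = 0.330051 GPa^-1
1/Ex = 0.004487/195 + 0.870513/15 + 0.330051*0.0625 = 0.0786854 GPa^-1
Ex = 12.71 GPa

12.71 GPa


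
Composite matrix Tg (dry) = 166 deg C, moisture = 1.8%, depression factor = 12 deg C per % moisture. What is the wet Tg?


Tg_wet = Tg_dry - k*moisture = 166 - 12*1.8 = 144.4 deg C

144.4 deg C


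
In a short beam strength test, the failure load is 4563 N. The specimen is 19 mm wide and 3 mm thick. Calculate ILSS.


ILSS = 3F/(4bh) = 3*4563/(4*19*3) = 60.04 MPa

60.04 MPa


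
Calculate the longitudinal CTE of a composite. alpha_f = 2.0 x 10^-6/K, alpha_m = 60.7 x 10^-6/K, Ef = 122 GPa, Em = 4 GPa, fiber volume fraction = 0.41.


E1 = Ef*Vf + Em*(1-Vf) = 52.38
alpha_1 = (alpha_f*Ef*Vf + alpha_m*Em*(1-Vf))/E1 = 4.64 x 10^-6/K

4.64 x 10^-6/K


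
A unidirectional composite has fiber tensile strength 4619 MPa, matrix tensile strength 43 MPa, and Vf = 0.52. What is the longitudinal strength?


sigma_1 = sigma_f*Vf + sigma_m*(1-Vf) = 4619*0.52 + 43*0.48 = 2422.5 MPa

2422.5 MPa


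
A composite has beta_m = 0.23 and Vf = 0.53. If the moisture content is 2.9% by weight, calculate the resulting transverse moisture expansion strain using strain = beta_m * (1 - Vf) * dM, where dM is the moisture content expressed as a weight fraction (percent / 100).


dM = 2.9/100 = 0.029
strain = beta_m * (1-Vf) * dM = 0.23 * 0.47 * 0.029 = 0.0031349

0.0031349


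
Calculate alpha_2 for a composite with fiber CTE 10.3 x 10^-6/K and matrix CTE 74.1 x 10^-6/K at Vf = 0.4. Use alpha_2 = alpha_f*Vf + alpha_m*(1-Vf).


alpha_2 = alpha_f*Vf + alpha_m*(1-Vf) = 10.3*0.4 + 74.1*0.6 = 48.6 x 10^-6/K

48.6 x 10^-6/K


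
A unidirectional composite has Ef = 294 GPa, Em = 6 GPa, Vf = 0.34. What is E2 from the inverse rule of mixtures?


1/E2 = Vf/Ef + (1-Vf)/Em = 0.34/294 + 0.66/6
E2 = 9.0 GPa

9.0 GPa


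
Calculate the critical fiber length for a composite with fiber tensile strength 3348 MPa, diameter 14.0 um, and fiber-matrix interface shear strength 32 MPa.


Lc = sigma_f * d / (2 * tau_i) = 3348 * 14.0 / (2 * 32) = 732.4 um

732.4 um


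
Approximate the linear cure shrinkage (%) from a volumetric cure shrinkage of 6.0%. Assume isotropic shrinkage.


Linear shrinkage ≈ vol_shrink/3 = 6.0/3 = 2.0%

2.0%


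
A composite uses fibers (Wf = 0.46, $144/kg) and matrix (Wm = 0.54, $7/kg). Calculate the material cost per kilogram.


Cost = cost_f*Wf + cost_m*Wm = 144*0.46 + 7*0.54 = $70.02/kg

$70.02/kg


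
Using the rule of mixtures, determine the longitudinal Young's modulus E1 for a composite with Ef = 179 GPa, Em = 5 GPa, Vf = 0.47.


E1 = Ef*Vf + Em*(1-Vf) = 179*0.47 + 5*0.53 = 86.78 GPa

86.78 GPa


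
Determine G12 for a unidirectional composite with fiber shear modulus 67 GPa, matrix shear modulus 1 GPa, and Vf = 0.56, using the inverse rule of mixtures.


1/G12 = Vf/Gf + (1-Vf)/Gm = 0.56/67 + 0.44/1
G12 = 2.23 GPa

2.23 GPa


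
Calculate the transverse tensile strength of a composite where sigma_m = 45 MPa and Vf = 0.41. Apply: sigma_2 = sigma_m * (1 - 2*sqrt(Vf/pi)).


factor = 1 - 2*sqrt(0.41/pi) = 0.2775
sigma_2 = 45 * 0.2775 = 12.49 MPa

12.49 MPa


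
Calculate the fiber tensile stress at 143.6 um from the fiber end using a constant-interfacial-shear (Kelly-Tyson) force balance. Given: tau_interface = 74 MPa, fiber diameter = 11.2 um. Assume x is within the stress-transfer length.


Force balance: sigma_f * (pi*d^2/4) = tau * (pi*d) * x  ->  sigma_f = 4 * tau * x / d
sigma_f = 4 * 74 * 143.6 / 11.2 = 3795.1 MPa

3795.1 MPa


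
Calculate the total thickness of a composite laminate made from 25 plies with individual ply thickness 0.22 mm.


h = n * t_ply = 25 * 0.22 = 5.5 mm

5.5 mm


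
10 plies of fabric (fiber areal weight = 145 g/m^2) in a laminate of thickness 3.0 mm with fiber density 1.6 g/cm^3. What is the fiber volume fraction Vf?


Vf = n * FAW / (rho_f * h * 1000) = 10 * 145 / (1.6 * 3.0 * 1000) = 0.3021

0.3021


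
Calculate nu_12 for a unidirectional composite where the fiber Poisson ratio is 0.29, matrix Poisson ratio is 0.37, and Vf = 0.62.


nu_12 = nu_f*Vf + nu_m*(1-Vf) = 0.29*0.62 + 0.37*0.38 = 0.3204

0.3204


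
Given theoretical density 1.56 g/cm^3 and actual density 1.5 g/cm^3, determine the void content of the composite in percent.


Void% = (rho_theo - rho_actual)/rho_theo * 100 = (1.56 - 1.5)/1.56 * 100 = 3.85%

3.85%


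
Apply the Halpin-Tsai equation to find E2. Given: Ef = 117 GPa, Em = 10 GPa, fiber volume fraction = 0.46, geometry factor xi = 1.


eta = (Ef/Em - 1)/(Ef/Em + xi) = (11.7 - 1)/(11.7 + 1) = 0.8425
E2 = Em*(1+xi*eta*Vf)/(1-eta*Vf) = 22.66 GPa

22.66 GPa


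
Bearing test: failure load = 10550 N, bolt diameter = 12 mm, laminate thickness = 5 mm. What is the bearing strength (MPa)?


sigma_br = F/(d*h) = 10550/(12*5) = 175.8 MPa

175.8 MPa


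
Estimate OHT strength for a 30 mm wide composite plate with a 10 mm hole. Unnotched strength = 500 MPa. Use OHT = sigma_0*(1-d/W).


OHT = sigma_0*(1-d/W) = 500*(1-10/30) = 333.3 MPa

333.3 MPa


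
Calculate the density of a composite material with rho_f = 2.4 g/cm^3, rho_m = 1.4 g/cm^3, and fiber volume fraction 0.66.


rho_c = rho_f*Vf + rho_m*(1-Vf) = 2.4*0.66 + 1.4*0.34 = 2.06 g/cm^3

2.06 g/cm^3


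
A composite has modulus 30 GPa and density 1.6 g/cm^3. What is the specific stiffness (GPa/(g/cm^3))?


Specific stiffness = E/rho = 30/1.6 = 18.8 GPa/(g/cm^3)

18.8 GPa/(g/cm^3)


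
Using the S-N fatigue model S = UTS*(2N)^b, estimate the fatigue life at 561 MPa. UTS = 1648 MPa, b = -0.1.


N = 0.5 * (S/UTS)^(1/b) = 0.5 * (561/1648)^(1/-0.1) = 23928.3893 cycles

23928.3893 cycles


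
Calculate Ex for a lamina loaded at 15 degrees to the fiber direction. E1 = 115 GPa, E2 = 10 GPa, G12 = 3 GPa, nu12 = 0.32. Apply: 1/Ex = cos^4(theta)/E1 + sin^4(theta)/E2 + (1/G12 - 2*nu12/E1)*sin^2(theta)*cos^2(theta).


cos^4(15) = 0.870513, sin^4(15) = 0.004487, sin^2(15)*cos^2(15) = 0.0625
1/G12 - 2*nu12/E1 = 1/3 - 2*0.32/115 = 0.327768 GPa^-1
1/Ex = 0.870513/115 + 0.004487/10 + 0.327768*0.0625 = 0.0285039 GPa^-1
Ex = 35.08 GPa

35.08 GPa


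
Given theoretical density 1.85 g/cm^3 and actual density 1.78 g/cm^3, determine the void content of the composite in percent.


Void% = (rho_theo - rho_actual)/rho_theo * 100 = (1.85 - 1.78)/1.85 * 100 = 3.78%

3.78%


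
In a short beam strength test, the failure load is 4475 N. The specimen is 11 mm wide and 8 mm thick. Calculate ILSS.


ILSS = 3F/(4bh) = 3*4475/(4*11*8) = 38.14 MPa

38.14 MPa


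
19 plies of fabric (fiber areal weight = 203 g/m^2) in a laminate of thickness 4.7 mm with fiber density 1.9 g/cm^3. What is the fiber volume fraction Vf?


Vf = n * FAW / (rho_f * h * 1000) = 19 * 203 / (1.9 * 4.7 * 1000) = 0.4319

0.4319


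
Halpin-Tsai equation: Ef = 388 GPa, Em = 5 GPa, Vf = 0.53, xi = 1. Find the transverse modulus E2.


eta = (Ef/Em - 1)/(Ef/Em + xi) = (77.6 - 1)/(77.6 + 1) = 0.9746
E2 = Em*(1+xi*eta*Vf)/(1-eta*Vf) = 15.68 GPa

15.68 GPa


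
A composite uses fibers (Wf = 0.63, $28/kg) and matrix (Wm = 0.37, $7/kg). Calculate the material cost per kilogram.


Cost = cost_f*Wf + cost_m*Wm = 28*0.63 + 7*0.37 = $20.23/kg

$20.23/kg


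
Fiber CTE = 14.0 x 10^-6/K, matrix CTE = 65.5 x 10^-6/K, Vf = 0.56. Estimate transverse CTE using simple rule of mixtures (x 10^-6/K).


alpha_2 = alpha_f*Vf + alpha_m*(1-Vf) = 14.0*0.56 + 65.5*0.44 = 36.7 x 10^-6/K

36.7 x 10^-6/K


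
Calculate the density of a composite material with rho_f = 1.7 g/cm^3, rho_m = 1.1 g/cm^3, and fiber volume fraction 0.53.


rho_c = rho_f*Vf + rho_m*(1-Vf) = 1.7*0.53 + 1.1*0.47 = 1.418 g/cm^3

1.418 g/cm^3


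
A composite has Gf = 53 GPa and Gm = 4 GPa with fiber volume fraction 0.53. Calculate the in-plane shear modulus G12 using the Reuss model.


1/G12 = Vf/Gf + (1-Vf)/Gm = 0.53/53 + 0.47/4
G12 = 7.84 GPa

7.84 GPa


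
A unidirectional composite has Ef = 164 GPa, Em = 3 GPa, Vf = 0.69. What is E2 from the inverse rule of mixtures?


1/E2 = Vf/Ef + (1-Vf)/Em = 0.69/164 + 0.31/3
E2 = 9.3 GPa

9.3 GPa


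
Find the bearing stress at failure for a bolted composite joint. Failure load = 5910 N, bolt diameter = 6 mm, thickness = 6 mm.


sigma_br = F/(d*h) = 5910/(6*6) = 164.2 MPa

164.2 MPa


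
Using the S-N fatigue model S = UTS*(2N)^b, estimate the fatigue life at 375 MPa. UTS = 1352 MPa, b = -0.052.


N = 0.5 * (S/UTS)^(1/b) = 0.5 * (375/1352)^(1/-0.052) = 2.5672e+10 cycles

2.5672e+10 cycles


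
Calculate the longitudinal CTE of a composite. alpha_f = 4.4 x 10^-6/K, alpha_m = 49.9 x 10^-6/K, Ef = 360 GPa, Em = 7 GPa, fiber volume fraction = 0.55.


E1 = Ef*Vf + Em*(1-Vf) = 201.15
alpha_1 = (alpha_f*Ef*Vf + alpha_m*Em*(1-Vf))/E1 = 5.11 x 10^-6/K

5.11 x 10^-6/K


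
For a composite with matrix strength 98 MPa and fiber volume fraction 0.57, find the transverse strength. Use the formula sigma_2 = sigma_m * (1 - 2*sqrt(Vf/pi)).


factor = 1 - 2*sqrt(0.57/pi) = 0.1481
sigma_2 = 98 * 0.1481 = 14.51 MPa

14.51 MPa


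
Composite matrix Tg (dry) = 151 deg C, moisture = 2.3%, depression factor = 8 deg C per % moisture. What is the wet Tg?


Tg_wet = Tg_dry - k*moisture = 151 - 8*2.3 = 132.6 deg C

132.6 deg C


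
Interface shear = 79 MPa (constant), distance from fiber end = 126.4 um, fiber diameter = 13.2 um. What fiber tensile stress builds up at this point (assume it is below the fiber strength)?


Force balance: sigma_f * (pi*d^2/4) = tau * (pi*d) * x  ->  sigma_f = 4 * tau * x / d
sigma_f = 4 * 79 * 126.4 / 13.2 = 3025.9 MPa

3025.9 MPa


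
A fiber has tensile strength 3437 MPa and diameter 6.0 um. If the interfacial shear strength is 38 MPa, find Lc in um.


Lc = sigma_f * d / (2 * tau_i) = 3437 * 6.0 / (2 * 38) = 271.3 um

271.3 um


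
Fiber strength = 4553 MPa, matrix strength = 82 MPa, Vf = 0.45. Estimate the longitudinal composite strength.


sigma_1 = sigma_f*Vf + sigma_m*(1-Vf) = 4553*0.45 + 82*0.55 = 2094.0 MPa

2094.0 MPa


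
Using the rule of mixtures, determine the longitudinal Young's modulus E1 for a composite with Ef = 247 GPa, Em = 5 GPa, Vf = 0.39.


E1 = Ef*Vf + Em*(1-Vf) = 247*0.39 + 5*0.61 = 99.38 GPa

99.38 GPa


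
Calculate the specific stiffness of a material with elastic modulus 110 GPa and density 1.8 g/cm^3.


Specific stiffness = E/rho = 110/1.8 = 61.1 GPa/(g/cm^3)

61.1 GPa/(g/cm^3)


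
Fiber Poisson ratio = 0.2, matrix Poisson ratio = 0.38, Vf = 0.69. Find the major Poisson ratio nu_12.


nu_12 = nu_f*Vf + nu_m*(1-Vf) = 0.2*0.69 + 0.38*0.31 = 0.2558

0.2558


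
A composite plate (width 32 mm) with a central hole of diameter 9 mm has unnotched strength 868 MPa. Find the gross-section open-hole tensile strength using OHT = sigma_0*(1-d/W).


OHT = sigma_0*(1-d/W) = 868*(1-9/32) = 623.9 MPa

623.9 MPa


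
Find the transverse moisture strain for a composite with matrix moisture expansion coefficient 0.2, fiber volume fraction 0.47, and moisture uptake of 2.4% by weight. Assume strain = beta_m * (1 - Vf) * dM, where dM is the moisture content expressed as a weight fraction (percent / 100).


dM = 2.4/100 = 0.024
strain = beta_m * (1-Vf) * dM = 0.2 * 0.53 * 0.024 = 0.002544

0.002544


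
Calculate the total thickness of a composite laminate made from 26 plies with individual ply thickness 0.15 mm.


h = n * t_ply = 26 * 0.15 = 3.9 mm

3.9 mm


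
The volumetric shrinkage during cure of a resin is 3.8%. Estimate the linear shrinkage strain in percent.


Linear shrinkage ≈ vol_shrink/3 = 3.8/3 = 1.267%

1.267%


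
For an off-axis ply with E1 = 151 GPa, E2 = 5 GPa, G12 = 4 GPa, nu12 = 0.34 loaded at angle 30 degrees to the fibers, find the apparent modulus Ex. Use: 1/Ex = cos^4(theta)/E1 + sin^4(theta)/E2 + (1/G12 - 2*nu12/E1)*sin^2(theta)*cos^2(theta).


cos^4(30) = 0.5625, sin^4(30) = 0.0625, sin^2(30)*cos^2(30) = 0.1875
1/G12 - 2*nu12/E1 = 1/4 - 2*0.34/151 = 0.245497 GPa^-1
1/Ex = 0.5625/151 + 0.0625/5 + 0.245497*0.1875 = 0.0622558 GPa^-1
Ex = 16.06 GPa

16.06 GPa


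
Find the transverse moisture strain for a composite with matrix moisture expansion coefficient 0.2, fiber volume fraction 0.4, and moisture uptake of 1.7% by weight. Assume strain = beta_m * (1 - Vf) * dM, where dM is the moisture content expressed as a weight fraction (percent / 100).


dM = 1.7/100 = 0.017
strain = beta_m * (1-Vf) * dM = 0.2 * 0.6 * 0.017 = 0.00204

0.00204


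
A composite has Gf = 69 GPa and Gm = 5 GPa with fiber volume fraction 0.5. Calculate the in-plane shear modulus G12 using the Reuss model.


1/G12 = Vf/Gf + (1-Vf)/Gm = 0.5/69 + 0.5/5
G12 = 9.32 GPa

9.32 GPa


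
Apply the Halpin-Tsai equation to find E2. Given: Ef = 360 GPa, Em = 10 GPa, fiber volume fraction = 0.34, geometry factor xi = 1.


eta = (Ef/Em - 1)/(Ef/Em + xi) = (36.0 - 1)/(36.0 + 1) = 0.9459
E2 = Em*(1+xi*eta*Vf)/(1-eta*Vf) = 19.48 GPa

19.48 GPa


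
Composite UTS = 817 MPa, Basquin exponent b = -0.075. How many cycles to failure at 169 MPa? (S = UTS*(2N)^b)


N = 0.5 * (S/UTS)^(1/b) = 0.5 * (169/817)^(1/-0.075) = 6.6595e+08 cycles

6.6595e+08 cycles


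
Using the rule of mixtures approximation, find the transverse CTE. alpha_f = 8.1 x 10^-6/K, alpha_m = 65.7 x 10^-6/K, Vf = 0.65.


alpha_2 = alpha_f*Vf + alpha_m*(1-Vf) = 8.1*0.65 + 65.7*0.35 = 28.3 x 10^-6/K

28.3 x 10^-6/K


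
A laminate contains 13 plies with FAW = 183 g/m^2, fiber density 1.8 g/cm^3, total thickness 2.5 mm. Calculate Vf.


Vf = n * FAW / (rho_f * h * 1000) = 13 * 183 / (1.8 * 2.5 * 1000) = 0.5287

0.5287


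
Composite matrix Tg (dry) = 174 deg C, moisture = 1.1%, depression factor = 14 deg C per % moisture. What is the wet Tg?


Tg_wet = Tg_dry - k*moisture = 174 - 14*1.1 = 158.6 deg C

158.6 deg C


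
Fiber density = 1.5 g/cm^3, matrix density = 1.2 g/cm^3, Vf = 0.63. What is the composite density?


rho_c = rho_f*Vf + rho_m*(1-Vf) = 1.5*0.63 + 1.2*0.37 = 1.389 g/cm^3

1.389 g/cm^3


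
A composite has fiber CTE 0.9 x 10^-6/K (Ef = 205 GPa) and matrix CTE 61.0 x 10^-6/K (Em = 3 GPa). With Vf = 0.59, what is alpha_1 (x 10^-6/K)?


E1 = Ef*Vf + Em*(1-Vf) = 122.18
alpha_1 = (alpha_f*Ef*Vf + alpha_m*Em*(1-Vf))/E1 = 1.51 x 10^-6/K

1.51 x 10^-6/K


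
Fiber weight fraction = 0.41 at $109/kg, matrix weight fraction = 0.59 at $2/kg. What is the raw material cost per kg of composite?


Cost = cost_f*Wf + cost_m*Wm = 109*0.41 + 2*0.59 = $45.87/kg

$45.87/kg


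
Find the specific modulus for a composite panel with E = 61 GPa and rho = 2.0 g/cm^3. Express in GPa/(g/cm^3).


Specific stiffness = E/rho = 61/2.0 = 30.5 GPa/(g/cm^3)

30.5 GPa/(g/cm^3)


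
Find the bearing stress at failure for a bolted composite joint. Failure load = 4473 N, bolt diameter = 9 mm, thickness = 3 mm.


sigma_br = F/(d*h) = 4473/(9*3) = 165.7 MPa

165.7 MPa


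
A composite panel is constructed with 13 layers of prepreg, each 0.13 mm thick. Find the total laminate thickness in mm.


h = n * t_ply = 13 * 0.13 = 1.69 mm

1.69 mm


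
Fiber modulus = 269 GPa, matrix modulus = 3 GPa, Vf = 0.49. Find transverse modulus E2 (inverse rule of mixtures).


1/E2 = Vf/Ef + (1-Vf)/Em = 0.49/269 + 0.51/3
E2 = 5.82 GPa

5.82 GPa


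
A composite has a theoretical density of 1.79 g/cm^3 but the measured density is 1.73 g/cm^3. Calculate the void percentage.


Void% = (rho_theo - rho_actual)/rho_theo * 100 = (1.79 - 1.73)/1.79 * 100 = 3.35%

3.35%


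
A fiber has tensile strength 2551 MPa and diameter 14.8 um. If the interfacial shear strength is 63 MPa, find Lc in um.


Lc = sigma_f * d / (2 * tau_i) = 2551 * 14.8 / (2 * 63) = 299.6 um

299.6 um


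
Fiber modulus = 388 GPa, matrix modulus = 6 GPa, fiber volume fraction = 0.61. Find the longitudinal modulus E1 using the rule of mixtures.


E1 = Ef*Vf + Em*(1-Vf) = 388*0.61 + 6*0.39 = 239.02 GPa

239.02 GPa


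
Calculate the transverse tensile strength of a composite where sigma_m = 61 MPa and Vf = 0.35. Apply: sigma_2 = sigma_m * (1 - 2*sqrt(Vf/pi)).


factor = 1 - 2*sqrt(0.35/pi) = 0.3324
sigma_2 = 61 * 0.3324 = 20.28 MPa

20.28 MPa


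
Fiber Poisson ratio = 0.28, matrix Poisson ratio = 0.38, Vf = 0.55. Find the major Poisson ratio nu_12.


nu_12 = nu_f*Vf + nu_m*(1-Vf) = 0.28*0.55 + 0.38*0.45 = 0.325

0.325


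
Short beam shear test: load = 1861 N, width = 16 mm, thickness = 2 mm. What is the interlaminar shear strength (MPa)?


ILSS = 3F/(4bh) = 3*1861/(4*16*2) = 43.62 MPa

43.62 MPa


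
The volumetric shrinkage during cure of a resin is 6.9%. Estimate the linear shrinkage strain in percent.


Linear shrinkage ≈ vol_shrink/3 = 6.9/3 = 2.3%

2.3%


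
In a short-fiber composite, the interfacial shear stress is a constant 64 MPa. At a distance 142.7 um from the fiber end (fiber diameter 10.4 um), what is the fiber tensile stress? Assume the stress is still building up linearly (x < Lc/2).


Force balance: sigma_f * (pi*d^2/4) = tau * (pi*d) * x  ->  sigma_f = 4 * tau * x / d
sigma_f = 4 * 64 * 142.7 / 10.4 = 3512.6 MPa

3512.6 MPa


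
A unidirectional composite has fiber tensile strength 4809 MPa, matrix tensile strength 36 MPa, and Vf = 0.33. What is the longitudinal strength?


sigma_1 = sigma_f*Vf + sigma_m*(1-Vf) = 4809*0.33 + 36*0.67 = 1611.1 MPa

1611.1 MPa


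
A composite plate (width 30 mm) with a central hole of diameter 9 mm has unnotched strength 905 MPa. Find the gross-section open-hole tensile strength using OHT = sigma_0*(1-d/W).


OHT = sigma_0*(1-d/W) = 905*(1-9/30) = 633.5 MPa

633.5 MPa


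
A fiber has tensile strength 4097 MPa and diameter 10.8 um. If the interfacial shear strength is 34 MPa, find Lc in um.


Lc = sigma_f * d / (2 * tau_i) = 4097 * 10.8 / (2 * 34) = 650.7 um

650.7 um


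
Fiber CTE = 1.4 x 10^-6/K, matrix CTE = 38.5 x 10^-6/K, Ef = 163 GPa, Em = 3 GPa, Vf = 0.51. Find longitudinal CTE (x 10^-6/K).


E1 = Ef*Vf + Em*(1-Vf) = 84.6
alpha_1 = (alpha_f*Ef*Vf + alpha_m*Em*(1-Vf))/E1 = 2.04 x 10^-6/K

2.04 x 10^-6/K


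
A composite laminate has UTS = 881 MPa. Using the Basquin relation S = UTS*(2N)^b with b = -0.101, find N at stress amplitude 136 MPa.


N = 0.5 * (S/UTS)^(1/b) = 0.5 * (136/881)^(1/-0.101) = 5.4075e+07 cycles

5.4075e+07 cycles


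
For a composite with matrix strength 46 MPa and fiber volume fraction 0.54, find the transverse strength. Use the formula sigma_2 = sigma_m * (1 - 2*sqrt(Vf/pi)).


factor = 1 - 2*sqrt(0.54/pi) = 0.1708
sigma_2 = 46 * 0.1708 = 7.86 MPa

7.86 MPa


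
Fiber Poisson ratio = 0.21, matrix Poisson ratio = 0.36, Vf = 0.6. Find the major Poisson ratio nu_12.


nu_12 = nu_f*Vf + nu_m*(1-Vf) = 0.21*0.6 + 0.36*0.4 = 0.27

0.27


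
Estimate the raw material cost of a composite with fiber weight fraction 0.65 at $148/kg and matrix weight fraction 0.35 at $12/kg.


Cost = cost_f*Wf + cost_m*Wm = 148*0.65 + 12*0.35 = $100.4/kg

$100.4/kg


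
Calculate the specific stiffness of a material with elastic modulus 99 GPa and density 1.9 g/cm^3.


Specific stiffness = E/rho = 99/1.9 = 52.1 GPa/(g/cm^3)

52.1 GPa/(g/cm^3)


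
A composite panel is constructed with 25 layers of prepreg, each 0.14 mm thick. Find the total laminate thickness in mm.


h = n * t_ply = 25 * 0.14 = 3.5 mm

3.5 mm


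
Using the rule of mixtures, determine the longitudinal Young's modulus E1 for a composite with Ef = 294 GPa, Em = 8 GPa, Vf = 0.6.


E1 = Ef*Vf + Em*(1-Vf) = 294*0.6 + 8*0.4 = 179.6 GPa

179.6 GPa


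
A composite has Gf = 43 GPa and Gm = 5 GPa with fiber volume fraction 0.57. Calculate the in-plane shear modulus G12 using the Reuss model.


1/G12 = Vf/Gf + (1-Vf)/Gm = 0.57/43 + 0.43/5
G12 = 10.07 GPa

10.07 GPa


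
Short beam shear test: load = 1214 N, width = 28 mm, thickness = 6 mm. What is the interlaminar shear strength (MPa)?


ILSS = 3F/(4bh) = 3*1214/(4*28*6) = 5.42 MPa

5.42 MPa


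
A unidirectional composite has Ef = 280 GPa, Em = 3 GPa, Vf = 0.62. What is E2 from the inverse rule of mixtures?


1/E2 = Vf/Ef + (1-Vf)/Em = 0.62/280 + 0.38/3
E2 = 7.76 GPa

7.76 GPa


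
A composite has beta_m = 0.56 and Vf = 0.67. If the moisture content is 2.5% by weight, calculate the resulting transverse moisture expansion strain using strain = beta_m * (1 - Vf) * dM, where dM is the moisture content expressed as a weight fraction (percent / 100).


dM = 2.5/100 = 0.025
strain = beta_m * (1-Vf) * dM = 0.56 * 0.33 * 0.025 = 0.00462

0.00462


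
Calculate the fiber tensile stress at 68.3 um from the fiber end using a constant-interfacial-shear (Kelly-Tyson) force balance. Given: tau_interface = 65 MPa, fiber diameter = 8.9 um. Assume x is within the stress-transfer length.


Force balance: sigma_f * (pi*d^2/4) = tau * (pi*d) * x  ->  sigma_f = 4 * tau * x / d
sigma_f = 4 * 65 * 68.3 / 8.9 = 1995.3 MPa

1995.3 MPa


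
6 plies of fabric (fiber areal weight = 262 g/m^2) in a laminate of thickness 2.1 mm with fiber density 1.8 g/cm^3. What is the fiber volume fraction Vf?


Vf = n * FAW / (rho_f * h * 1000) = 6 * 262 / (1.8 * 2.1 * 1000) = 0.4159

0.4159


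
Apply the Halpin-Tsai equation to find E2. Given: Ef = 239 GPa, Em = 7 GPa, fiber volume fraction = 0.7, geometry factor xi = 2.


eta = (Ef/Em - 1)/(Ef/Em + xi) = (34.1429 - 1)/(34.1429 + 2) = 0.917
E2 = Em*(1+xi*eta*Vf)/(1-eta*Vf) = 44.64 GPa

44.64 GPa


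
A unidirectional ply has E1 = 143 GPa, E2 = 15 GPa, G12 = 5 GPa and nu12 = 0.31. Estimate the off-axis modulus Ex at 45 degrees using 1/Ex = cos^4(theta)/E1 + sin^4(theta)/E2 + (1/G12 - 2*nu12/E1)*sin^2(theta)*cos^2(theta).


cos^4(45) = 0.25, sin^4(45) = 0.25, sin^2(45)*cos^2(45) = 0.25
1/G12 - 2*nu12/E1 = 1/5 - 2*0.31/143 = 0.195664 GPa^-1
1/Ex = 0.25/143 + 0.25/15 + 0.195664*0.25 = 0.067331 GPa^-1
Ex = 14.85 GPa

14.85 GPa


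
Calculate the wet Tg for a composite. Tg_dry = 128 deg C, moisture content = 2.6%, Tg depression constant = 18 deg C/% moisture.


Tg_wet = Tg_dry - k*moisture = 128 - 18*2.6 = 81.2 deg C

81.2 deg C


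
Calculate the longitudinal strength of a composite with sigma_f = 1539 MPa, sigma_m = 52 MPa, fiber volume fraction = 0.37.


sigma_1 = sigma_f*Vf + sigma_m*(1-Vf) = 1539*0.37 + 52*0.63 = 602.2 MPa

602.2 MPa


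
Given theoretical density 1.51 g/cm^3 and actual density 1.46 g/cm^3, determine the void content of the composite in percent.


Void% = (rho_theo - rho_actual)/rho_theo * 100 = (1.51 - 1.46)/1.51 * 100 = 3.31%

3.31%


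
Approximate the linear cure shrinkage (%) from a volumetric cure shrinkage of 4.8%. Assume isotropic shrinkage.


Linear shrinkage ≈ vol_shrink/3 = 4.8/3 = 1.6%

1.6%


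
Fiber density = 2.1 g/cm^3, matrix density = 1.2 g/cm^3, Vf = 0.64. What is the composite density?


rho_c = rho_f*Vf + rho_m*(1-Vf) = 2.1*0.64 + 1.2*0.36 = 1.776 g/cm^3

1.776 g/cm^3


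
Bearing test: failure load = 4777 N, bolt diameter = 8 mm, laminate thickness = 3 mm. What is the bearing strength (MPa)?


sigma_br = F/(d*h) = 4777/(8*3) = 199.0 MPa

199.0 MPa


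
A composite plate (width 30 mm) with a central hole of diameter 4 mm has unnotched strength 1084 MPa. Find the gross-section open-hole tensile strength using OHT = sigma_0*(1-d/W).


OHT = sigma_0*(1-d/W) = 1084*(1-4/30) = 939.5 MPa

939.5 MPa


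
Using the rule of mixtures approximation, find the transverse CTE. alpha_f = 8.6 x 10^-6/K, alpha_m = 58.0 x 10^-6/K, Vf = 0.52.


alpha_2 = alpha_f*Vf + alpha_m*(1-Vf) = 8.6*0.52 + 58.0*0.48 = 32.3 x 10^-6/K

32.3 x 10^-6/K


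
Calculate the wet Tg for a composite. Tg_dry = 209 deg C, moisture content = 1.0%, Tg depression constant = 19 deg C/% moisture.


Tg_wet = Tg_dry - k*moisture = 209 - 19*1.0 = 190.0 deg C

190.0 deg C


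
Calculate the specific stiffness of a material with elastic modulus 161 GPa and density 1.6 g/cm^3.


Specific stiffness = E/rho = 161/1.6 = 100.6 GPa/(g/cm^3)

100.6 GPa/(g/cm^3)


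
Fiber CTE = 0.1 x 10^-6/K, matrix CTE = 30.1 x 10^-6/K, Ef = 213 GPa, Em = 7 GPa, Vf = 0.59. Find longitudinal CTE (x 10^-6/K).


E1 = Ef*Vf + Em*(1-Vf) = 128.54
alpha_1 = (alpha_f*Ef*Vf + alpha_m*Em*(1-Vf))/E1 = 0.77 x 10^-6/K

0.77 x 10^-6/K


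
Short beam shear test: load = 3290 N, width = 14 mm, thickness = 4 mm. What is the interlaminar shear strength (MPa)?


ILSS = 3F/(4bh) = 3*3290/(4*14*4) = 44.06 MPa

44.06 MPa


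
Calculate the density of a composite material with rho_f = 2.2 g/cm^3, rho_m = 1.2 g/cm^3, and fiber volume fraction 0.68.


rho_c = rho_f*Vf + rho_m*(1-Vf) = 2.2*0.68 + 1.2*0.32 = 1.88 g/cm^3

1.88 g/cm^3


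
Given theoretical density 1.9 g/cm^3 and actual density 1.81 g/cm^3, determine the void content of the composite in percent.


Void% = (rho_theo - rho_actual)/rho_theo * 100 = (1.9 - 1.81)/1.9 * 100 = 4.74%

4.74%


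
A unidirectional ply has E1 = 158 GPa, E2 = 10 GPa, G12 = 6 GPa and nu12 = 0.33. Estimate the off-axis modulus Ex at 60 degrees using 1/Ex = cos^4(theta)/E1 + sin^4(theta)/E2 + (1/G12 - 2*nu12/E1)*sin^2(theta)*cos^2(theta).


cos^4(60) = 0.0625, sin^4(60) = 0.5625, sin^2(60)*cos^2(60) = 0.1875
1/G12 - 2*nu12/E1 = 1/6 - 2*0.33/158 = 0.162489 GPa^-1
1/Ex = 0.0625/158 + 0.5625/10 + 0.162489*0.1875 = 0.0871123 GPa^-1
Ex = 11.48 GPa

11.48 GPa


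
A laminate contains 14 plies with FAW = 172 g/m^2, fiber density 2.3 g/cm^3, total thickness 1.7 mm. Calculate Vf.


Vf = n * FAW / (rho_f * h * 1000) = 14 * 172 / (2.3 * 1.7 * 1000) = 0.6159

0.6159


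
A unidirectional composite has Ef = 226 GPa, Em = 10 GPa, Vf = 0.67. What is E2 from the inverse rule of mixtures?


1/E2 = Vf/Ef + (1-Vf)/Em = 0.67/226 + 0.33/10
E2 = 27.81 GPa

27.81 GPa


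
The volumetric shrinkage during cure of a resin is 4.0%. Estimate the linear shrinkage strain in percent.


Linear shrinkage ≈ vol_shrink/3 = 4.0/3 = 1.333%

1.333%


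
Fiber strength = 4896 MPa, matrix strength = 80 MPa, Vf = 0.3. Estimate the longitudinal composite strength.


sigma_1 = sigma_f*Vf + sigma_m*(1-Vf) = 4896*0.3 + 80*0.7 = 1524.8 MPa

1524.8 MPa


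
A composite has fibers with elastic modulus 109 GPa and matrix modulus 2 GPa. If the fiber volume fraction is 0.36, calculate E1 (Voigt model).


E1 = Ef*Vf + Em*(1-Vf) = 109*0.36 + 2*0.64 = 40.52 GPa

40.52 GPa


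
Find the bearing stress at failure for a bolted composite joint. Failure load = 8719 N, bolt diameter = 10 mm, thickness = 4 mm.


sigma_br = F/(d*h) = 8719/(10*4) = 218.0 MPa

218.0 MPa


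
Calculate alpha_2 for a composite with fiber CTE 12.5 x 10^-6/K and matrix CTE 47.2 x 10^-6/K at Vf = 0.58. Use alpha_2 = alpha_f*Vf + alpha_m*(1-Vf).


alpha_2 = alpha_f*Vf + alpha_m*(1-Vf) = 12.5*0.58 + 47.2*0.42 = 27.1 x 10^-6/K

27.1 x 10^-6/K


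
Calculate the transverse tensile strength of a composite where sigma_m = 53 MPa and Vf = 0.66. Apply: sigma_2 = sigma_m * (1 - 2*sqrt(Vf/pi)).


factor = 1 - 2*sqrt(0.66/pi) = 0.0833
sigma_2 = 53 * 0.0833 = 4.41 MPa

4.41 MPa


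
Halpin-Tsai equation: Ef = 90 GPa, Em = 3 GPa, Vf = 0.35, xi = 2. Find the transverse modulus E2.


eta = (Ef/Em - 1)/(Ef/Em + xi) = (30.0 - 1)/(30.0 + 2) = 0.9063
E2 = Em*(1+xi*eta*Vf)/(1-eta*Vf) = 7.18 GPa

7.18 GPa


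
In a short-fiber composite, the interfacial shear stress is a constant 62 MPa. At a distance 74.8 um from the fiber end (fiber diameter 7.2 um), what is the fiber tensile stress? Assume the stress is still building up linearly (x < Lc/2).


Force balance: sigma_f * (pi*d^2/4) = tau * (pi*d) * x  ->  sigma_f = 4 * tau * x / d
sigma_f = 4 * 62 * 74.8 / 7.2 = 2576.4 MPa

2576.4 MPa


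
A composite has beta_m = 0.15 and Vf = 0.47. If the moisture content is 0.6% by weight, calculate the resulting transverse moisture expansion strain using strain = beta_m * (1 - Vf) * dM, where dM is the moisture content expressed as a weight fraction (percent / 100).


dM = 0.6/100 = 0.006
strain = beta_m * (1-Vf) * dM = 0.15 * 0.53 * 0.006 = 0.000477

0.000477


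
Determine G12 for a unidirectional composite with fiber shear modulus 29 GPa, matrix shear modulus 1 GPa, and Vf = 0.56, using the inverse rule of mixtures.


1/G12 = Vf/Gf + (1-Vf)/Gm = 0.56/29 + 0.44/1
G12 = 2.18 GPa

2.18 GPa


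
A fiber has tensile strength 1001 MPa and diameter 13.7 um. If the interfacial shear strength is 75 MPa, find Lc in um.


Lc = sigma_f * d / (2 * tau_i) = 1001 * 13.7 / (2 * 75) = 91.4 um

91.4 um


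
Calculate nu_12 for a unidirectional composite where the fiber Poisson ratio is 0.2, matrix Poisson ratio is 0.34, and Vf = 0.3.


nu_12 = nu_f*Vf + nu_m*(1-Vf) = 0.2*0.3 + 0.34*0.7 = 0.298

0.298


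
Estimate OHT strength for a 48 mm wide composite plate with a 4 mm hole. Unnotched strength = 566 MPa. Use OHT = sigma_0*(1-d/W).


OHT = sigma_0*(1-d/W) = 566*(1-4/48) = 518.8 MPa

518.8 MPa


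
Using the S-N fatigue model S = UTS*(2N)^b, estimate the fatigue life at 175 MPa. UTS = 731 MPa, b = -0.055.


N = 0.5 * (S/UTS)^(1/b) = 0.5 * (175/731)^(1/-0.055) = 9.7204e+10 cycles

9.7204e+10 cycles


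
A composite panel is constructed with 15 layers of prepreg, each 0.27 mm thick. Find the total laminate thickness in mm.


h = n * t_ply = 15 * 0.27 = 4.05 mm

4.05 mm


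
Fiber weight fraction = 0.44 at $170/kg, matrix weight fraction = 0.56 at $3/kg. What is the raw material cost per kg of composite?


Cost = cost_f*Wf + cost_m*Wm = 170*0.44 + 3*0.56 = $76.48/kg

$76.48/kg


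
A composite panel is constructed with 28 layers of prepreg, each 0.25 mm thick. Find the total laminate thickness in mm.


h = n * t_ply = 28 * 0.25 = 7.0 mm

7.0 mm


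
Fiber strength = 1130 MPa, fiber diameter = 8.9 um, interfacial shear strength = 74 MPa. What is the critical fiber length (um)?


Lc = sigma_f * d / (2 * tau_i) = 1130 * 8.9 / (2 * 74) = 68.0 um

68.0 um


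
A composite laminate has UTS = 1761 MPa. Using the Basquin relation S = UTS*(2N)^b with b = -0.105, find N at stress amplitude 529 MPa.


N = 0.5 * (S/UTS)^(1/b) = 0.5 * (529/1761)^(1/-0.105) = 47129.2799 cycles

47129.2799 cycles


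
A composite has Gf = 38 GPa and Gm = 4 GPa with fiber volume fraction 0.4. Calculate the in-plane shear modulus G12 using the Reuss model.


1/G12 = Vf/Gf + (1-Vf)/Gm = 0.4/38 + 0.6/4
G12 = 6.23 GPa

6.23 GPa


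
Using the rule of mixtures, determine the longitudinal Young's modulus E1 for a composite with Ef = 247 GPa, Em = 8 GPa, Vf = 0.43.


E1 = Ef*Vf + Em*(1-Vf) = 247*0.43 + 8*0.57 = 110.77 GPa

110.77 GPa


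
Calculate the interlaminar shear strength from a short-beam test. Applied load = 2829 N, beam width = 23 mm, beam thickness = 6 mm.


ILSS = 3F/(4bh) = 3*2829/(4*23*6) = 15.38 MPa

15.38 MPa


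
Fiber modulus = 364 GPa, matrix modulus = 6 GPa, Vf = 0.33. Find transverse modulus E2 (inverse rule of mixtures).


1/E2 = Vf/Ef + (1-Vf)/Em = 0.33/364 + 0.67/6
E2 = 8.88 GPa

8.88 GPa


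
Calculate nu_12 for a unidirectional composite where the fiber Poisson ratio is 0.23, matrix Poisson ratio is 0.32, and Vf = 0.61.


nu_12 = nu_f*Vf + nu_m*(1-Vf) = 0.23*0.61 + 0.32*0.39 = 0.2651

0.2651


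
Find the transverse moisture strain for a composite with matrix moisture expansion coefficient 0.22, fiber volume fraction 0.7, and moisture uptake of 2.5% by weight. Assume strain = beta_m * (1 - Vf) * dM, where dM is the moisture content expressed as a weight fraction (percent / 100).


dM = 2.5/100 = 0.025
strain = beta_m * (1-Vf) * dM = 0.22 * 0.3 * 0.025 = 0.00165

0.00165


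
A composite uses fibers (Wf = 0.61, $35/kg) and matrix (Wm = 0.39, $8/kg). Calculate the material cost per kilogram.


Cost = cost_f*Wf + cost_m*Wm = 35*0.61 + 8*0.39 = $24.47/kg

$24.47/kg


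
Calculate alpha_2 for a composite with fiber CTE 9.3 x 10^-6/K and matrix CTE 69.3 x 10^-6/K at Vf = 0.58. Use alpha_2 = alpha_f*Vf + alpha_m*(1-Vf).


alpha_2 = alpha_f*Vf + alpha_m*(1-Vf) = 9.3*0.58 + 69.3*0.42 = 34.5 x 10^-6/K

34.5 x 10^-6/K


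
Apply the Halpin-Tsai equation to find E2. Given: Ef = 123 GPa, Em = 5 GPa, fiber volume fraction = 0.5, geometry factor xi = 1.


eta = (Ef/Em - 1)/(Ef/Em + xi) = (24.6 - 1)/(24.6 + 1) = 0.9219
E2 = Em*(1+xi*eta*Vf)/(1-eta*Vf) = 13.55 GPa

13.55 GPa


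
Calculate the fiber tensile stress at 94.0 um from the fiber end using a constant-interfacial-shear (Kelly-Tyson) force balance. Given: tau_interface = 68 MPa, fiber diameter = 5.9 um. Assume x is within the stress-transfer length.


Force balance: sigma_f * (pi*d^2/4) = tau * (pi*d) * x  ->  sigma_f = 4 * tau * x / d
sigma_f = 4 * 68 * 94.0 / 5.9 = 4333.6 MPa

4333.6 MPa


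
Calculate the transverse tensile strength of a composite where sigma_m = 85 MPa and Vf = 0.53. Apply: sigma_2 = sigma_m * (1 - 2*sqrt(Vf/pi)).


factor = 1 - 2*sqrt(0.53/pi) = 0.1785
sigma_2 = 85 * 0.1785 = 15.17 MPa

15.17 MPa


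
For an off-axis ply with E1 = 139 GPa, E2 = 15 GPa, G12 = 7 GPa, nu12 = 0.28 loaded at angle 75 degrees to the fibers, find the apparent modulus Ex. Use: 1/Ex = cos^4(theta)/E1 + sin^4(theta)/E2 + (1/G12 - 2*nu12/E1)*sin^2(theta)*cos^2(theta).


cos^4(75) = 0.004487, sin^4(75) = 0.870513, sin^2(75)*cos^2(75) = 0.0625
1/G12 - 2*nu12/E1 = 1/7 - 2*0.28/139 = 0.138828 GPa^-1
1/Ex = 0.004487/139 + 0.870513/15 + 0.138828*0.0625 = 0.0667432 GPa^-1
Ex = 14.98 GPa

14.98 GPa


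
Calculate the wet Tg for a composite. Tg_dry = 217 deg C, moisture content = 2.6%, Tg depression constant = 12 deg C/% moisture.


Tg_wet = Tg_dry - k*moisture = 217 - 12*2.6 = 185.8 deg C

185.8 deg C


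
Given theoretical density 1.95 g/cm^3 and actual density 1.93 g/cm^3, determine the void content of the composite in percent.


Void% = (rho_theo - rho_actual)/rho_theo * 100 = (1.95 - 1.93)/1.95 * 100 = 1.03%

1.03%


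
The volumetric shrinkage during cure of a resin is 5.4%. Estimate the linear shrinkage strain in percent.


Linear shrinkage ≈ vol_shrink/3 = 5.4/3 = 1.8%

1.8%
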